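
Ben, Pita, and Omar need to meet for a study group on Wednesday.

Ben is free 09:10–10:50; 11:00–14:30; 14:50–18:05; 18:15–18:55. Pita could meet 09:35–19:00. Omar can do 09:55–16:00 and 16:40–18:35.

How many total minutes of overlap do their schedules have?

Ben ∩ Pita: 09:35-10:50, 11:00-14:30, 14:50-18:05, 18:15-18:55.
Ben ∩ Pita ∩ Omar: 09:55-10:50, 11:00-14:30, 14:50-16:00, 16:40-18:05, 18:15-18:35.
Summing the common windows: 55 + 210 + 70 + 85 + 20 = 440 minutes.

440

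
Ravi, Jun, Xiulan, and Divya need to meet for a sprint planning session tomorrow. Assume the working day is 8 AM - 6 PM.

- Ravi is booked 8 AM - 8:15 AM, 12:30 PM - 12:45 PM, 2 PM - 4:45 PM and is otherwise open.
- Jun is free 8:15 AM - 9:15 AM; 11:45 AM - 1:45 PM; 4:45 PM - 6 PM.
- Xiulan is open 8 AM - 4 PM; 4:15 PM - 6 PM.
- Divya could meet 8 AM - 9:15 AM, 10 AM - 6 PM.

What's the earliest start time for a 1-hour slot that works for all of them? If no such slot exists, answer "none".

Ravi free: 08:15-12:30, 12:45-14:00, 16:45-18:00 (invert busy blocks within the working day).
Jun free: 08:15-09:15, 11:45-13:45, 16:45-18:00.
Xiulan free: 08:00-16:00, 16:15-18:00.
Divya free: 08:00-09:15, 10:00-18:00.
Ravi ∩ Jun: 08:15-09:15, 11:45-12:30, 12:45-13:45, 16:45-18:00.
Ravi ∩ Jun ∩ Xiulan: 08:15-09:15, 11:45-12:30, 12:45-13:45, 16:45-18:00.
Ravi ∩ Jun ∩ Xiulan ∩ Divya: 08:15-09:15, 11:45-12:30, 12:45-13:45, 16:45-18:00.
The first common window of at least 60 minutes is 08:15-09:15, so the earliest start is 08:15.

08:15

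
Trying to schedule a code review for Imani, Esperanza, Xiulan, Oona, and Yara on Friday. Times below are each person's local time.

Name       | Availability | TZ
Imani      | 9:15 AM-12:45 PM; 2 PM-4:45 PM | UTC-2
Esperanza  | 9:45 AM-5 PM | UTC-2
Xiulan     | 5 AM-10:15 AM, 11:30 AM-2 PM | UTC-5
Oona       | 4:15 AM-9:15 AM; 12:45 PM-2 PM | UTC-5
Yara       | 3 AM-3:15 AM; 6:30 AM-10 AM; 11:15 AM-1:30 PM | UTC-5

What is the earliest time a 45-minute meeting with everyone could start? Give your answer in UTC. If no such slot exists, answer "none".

11:45

Imani in UTC: 11:15-14:45, 16:00-18:45 (add 2h to convert from UTC-2).
Esperanza in UTC: 11:45-19:00 (add 2h to convert from UTC-2).
Xiulan in UTC: 10:00-15:15, 16:30-19:00 (add 5h to convert from UTC-5).
Oona in UTC: 09:15-14:15, 17:45-19:00 (add 5h to convert from UTC-5).
Yara in UTC: 08:00-08:15, 11:30-15:00, 16:15-18:30 (add 5h to convert from UTC-5).
Imani ∩ Esperanza: 11:45-14:45, 16:00-18:45.
Imani ∩ Esperanza ∩ Xiulan: 11:45-14:45, 16:30-18:45.
Imani ∩ Esperanza ∩ Xiulan ∩ Oona: 11:45-14:15, 17:45-18:45.
Imani ∩ Esperanza ∩ Xiulan ∩ Oona ∩ Yara: 11:45-14:15, 17:45-18:30.
The first common window of at least 45 minutes is 11:45-14:15, so the earliest start is 11:45.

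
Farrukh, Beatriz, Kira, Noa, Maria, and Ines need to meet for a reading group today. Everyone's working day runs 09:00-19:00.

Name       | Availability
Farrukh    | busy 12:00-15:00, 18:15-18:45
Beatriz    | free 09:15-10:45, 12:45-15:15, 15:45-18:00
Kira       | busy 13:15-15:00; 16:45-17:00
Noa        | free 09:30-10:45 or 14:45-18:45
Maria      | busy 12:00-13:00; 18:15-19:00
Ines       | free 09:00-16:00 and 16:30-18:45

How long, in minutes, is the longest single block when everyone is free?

Farrukh free: 09:00-12:00, 15:00-18:15, 18:45-19:00 (invert busy blocks within the working day).
Beatriz free: 09:15-10:45, 12:45-15:15, 15:45-18:00.
Kira free: 09:00-13:15, 15:00-16:45, 17:00-19:00 (invert busy blocks within the working day).
Noa free: 09:30-10:45, 14:45-18:45.
Maria free: 09:00-12:00, 13:00-18:15 (invert busy blocks within the working day).
Ines free: 09:00-16:00, 16:30-18:45.
Farrukh ∩ Beatriz: 09:15-10:45, 15:00-15:15, 15:45-18:00.
Farrukh ∩ Beatriz ∩ Kira: 09:15-10:45, 15:00-15:15, 15:45-16:45, 17:00-18:00.
Farrukh ∩ Beatriz ∩ Kira ∩ Noa: 09:30-10:45, 15:00-15:15, 15:45-16:45, 17:00-18:00.
Farrukh ∩ Beatriz ∩ Kira ∩ Noa ∩ Maria: 09:30-10:45, 15:00-15:15, 15:45-16:45, 17:00-18:00.
Farrukh ∩ Beatriz ∩ Kira ∩ Noa ∩ Maria ∩ Ines: 09:30-10:45, 15:00-15:15, 15:45-16:00, 16:30-16:45, 17:00-18:00.
The longest is 09:30-10:45 at 75 minutes.

75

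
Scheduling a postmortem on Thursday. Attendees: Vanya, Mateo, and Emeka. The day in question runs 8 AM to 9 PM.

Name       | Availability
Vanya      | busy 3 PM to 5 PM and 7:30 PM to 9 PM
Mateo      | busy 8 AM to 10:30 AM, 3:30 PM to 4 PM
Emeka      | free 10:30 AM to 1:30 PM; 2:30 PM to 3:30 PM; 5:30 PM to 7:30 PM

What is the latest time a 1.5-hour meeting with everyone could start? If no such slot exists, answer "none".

Vanya free: 08:00-15:00, 17:00-19:30 (invert busy blocks within the working day).
Mateo free: 10:30-15:30, 16:00-21:00 (invert busy blocks within the working day).
Emeka free: 10:30-13:30, 14:30-15:30, 17:30-19:30.
Vanya ∩ Mateo: 10:30-15:00, 17:00-19:30.
Vanya ∩ Mateo ∩ Emeka: 10:30-13:30, 14:30-15:00, 17:30-19:30.
So the common availability across everyone is 10:30-13:30, 14:30-15:00, 17:30-19:30.
The last common window of at least 90 minutes is 17:30-19:30; a 90-minute meeting can start as late as 18:00 and still end by 19:30.

18:00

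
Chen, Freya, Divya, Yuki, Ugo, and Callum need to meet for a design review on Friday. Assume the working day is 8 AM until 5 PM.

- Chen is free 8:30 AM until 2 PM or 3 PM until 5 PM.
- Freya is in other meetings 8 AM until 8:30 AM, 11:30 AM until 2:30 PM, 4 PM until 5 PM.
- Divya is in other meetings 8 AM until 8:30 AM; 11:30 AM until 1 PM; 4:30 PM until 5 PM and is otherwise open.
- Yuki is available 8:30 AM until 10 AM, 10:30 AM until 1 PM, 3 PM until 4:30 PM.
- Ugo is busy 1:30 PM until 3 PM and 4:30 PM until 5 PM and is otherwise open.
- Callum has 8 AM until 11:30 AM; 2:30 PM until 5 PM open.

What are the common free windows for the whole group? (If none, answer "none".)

08:30-10:00, 10:30-11:30, 15:00-16:00

Chen free: 08:30-14:00, 15:00-17:00.
Freya free: 08:30-11:30, 14:30-16:00 (invert busy blocks within the working day).
Divya free: 08:30-11:30, 13:00-16:30 (invert busy blocks within the working day).
Yuki free: 08:30-10:00, 10:30-13:00, 15:00-16:30.
Ugo free: 08:00-13:30, 15:00-16:30 (invert busy blocks within the working day).
Callum free: 08:00-11:30, 14:30-17:00.
Chen ∩ Freya: 08:30-11:30, 15:00-16:00.
Chen ∩ Freya ∩ Divya: 08:30-11:30, 15:00-16:00.
Chen ∩ Freya ∩ Divya ∩ Yuki: 08:30-10:00, 10:30-11:30, 15:00-16:00.
Chen ∩ Freya ∩ Divya ∩ Yuki ∩ Ugo: 08:30-10:00, 10:30-11:30, 15:00-16:00.
Chen ∩ Freya ∩ Divya ∩ Yuki ∩ Ugo ∩ Callum: 08:30-10:00, 10:30-11:30, 15:00-16:00.
Those are the intersection windows.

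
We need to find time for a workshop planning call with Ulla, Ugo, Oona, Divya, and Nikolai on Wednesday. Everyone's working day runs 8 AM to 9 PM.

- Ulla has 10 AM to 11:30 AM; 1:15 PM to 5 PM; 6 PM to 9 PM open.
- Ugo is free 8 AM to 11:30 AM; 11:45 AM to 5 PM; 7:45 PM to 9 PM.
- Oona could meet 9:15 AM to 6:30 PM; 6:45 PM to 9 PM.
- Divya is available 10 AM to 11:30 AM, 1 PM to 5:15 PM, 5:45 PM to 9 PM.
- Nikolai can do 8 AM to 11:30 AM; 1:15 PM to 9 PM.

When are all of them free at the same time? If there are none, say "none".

Ulla ∩ Ugo: 10:00-11:30, 13:15-17:00, 19:45-21:00.
Ulla ∩ Ugo ∩ Oona: 10:00-11:30, 13:15-17:00, 19:45-21:00.
Ulla ∩ Ugo ∩ Oona ∩ Divya: 10:00-11:30, 13:15-17:00, 19:45-21:00.
Ulla ∩ Ugo ∩ Oona ∩ Divya ∩ Nikolai: 10:00-11:30, 13:15-17:00, 19:45-21:00.

10:00-11:30, 13:15-17:00, 19:45-21:00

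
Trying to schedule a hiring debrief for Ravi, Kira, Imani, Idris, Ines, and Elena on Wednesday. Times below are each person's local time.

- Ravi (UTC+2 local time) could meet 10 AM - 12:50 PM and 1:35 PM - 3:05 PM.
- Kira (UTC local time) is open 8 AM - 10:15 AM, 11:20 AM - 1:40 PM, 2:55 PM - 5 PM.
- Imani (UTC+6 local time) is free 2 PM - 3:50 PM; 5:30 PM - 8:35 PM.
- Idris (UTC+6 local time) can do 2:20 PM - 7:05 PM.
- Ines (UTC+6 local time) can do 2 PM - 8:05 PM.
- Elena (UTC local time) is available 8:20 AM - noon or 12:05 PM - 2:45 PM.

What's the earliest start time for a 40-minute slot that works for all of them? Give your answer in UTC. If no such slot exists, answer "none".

Ravi in UTC: 08:00-10:50, 11:35-13:05 (subtract 2h to convert from UTC+2).
Kira in UTC: 08:00-10:15, 11:20-13:40, 14:55-17:00.
Imani in UTC: 08:00-09:50, 11:30-14:35 (subtract 6h to convert from UTC+6).
Idris in UTC: 08:20-13:05 (subtract 6h to convert from UTC+6).
Ines in UTC: 08:00-14:05 (subtract 6h to convert from UTC+6).
Elena in UTC: 08:20-12:00, 12:05-14:45.
Ravi ∩ Kira: 08:00-10:15, 11:35-13:05.
Ravi ∩ Kira ∩ Imani: 08:00-09:50, 11:35-13:05.
Ravi ∩ Kira ∩ Imani ∩ Idris: 08:20-09:50, 11:35-13:05.
Ravi ∩ Kira ∩ Imani ∩ Idris ∩ Ines: 08:20-09:50, 11:35-13:05.
Ravi ∩ Kira ∩ Imani ∩ Idris ∩ Ines ∩ Elena: 08:20-09:50, 11:35-12:00, 12:05-13:05.
The first common window of at least 40 minutes is 08:20-09:50, so the earliest start is 08:20.

08:20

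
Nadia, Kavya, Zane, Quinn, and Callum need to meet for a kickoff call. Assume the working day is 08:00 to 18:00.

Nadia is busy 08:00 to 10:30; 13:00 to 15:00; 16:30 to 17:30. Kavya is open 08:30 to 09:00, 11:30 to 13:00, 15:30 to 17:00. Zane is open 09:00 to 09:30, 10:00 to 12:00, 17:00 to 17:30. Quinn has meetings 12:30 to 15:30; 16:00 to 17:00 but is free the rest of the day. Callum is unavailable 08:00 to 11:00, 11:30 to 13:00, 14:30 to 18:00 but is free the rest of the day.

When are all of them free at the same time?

Nadia free: 10:30-13:00, 15:00-16:30, 17:30-18:00 (invert busy blocks within the working day).
Kavya free: 08:30-09:00, 11:30-13:00, 15:30-17:00.
Zane free: 09:00-09:30, 10:00-12:00, 17:00-17:30.
Quinn free: 08:00-12:30, 15:30-16:00, 17:00-18:00 (invert busy blocks within the working day).
Callum free: 11:00-11:30, 13:00-14:30 (invert busy blocks within the working day).
Nadia ∩ Kavya: 11:30-13:00, 15:30-16:30.
Nadia ∩ Kavya ∩ Zane: 11:30-12:00.
Nadia ∩ Kavya ∩ Zane ∩ Quinn: 11:30-12:00.
Nadia ∩ Kavya ∩ Zane ∩ Quinn ∩ Callum: ∅.
There is no time when everyone is free.

none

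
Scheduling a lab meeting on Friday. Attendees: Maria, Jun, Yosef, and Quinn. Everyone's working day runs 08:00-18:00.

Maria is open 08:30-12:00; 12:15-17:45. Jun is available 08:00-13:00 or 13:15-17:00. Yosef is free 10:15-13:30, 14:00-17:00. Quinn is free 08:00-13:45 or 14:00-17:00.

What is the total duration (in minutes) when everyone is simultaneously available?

Maria ∩ Jun: 08:30-12:00, 12:15-13:00, 13:15-17:00.
Maria ∩ Jun ∩ Yosef: 10:15-12:00, 12:15-13:00, 13:15-13:30, 14:00-17:00.
Maria ∩ Jun ∩ Yosef ∩ Quinn: 10:15-12:00, 12:15-13:00, 13:15-13:30, 14:00-17:00.
Summing the common windows: 105 + 45 + 15 + 180 = 345 minutes.

345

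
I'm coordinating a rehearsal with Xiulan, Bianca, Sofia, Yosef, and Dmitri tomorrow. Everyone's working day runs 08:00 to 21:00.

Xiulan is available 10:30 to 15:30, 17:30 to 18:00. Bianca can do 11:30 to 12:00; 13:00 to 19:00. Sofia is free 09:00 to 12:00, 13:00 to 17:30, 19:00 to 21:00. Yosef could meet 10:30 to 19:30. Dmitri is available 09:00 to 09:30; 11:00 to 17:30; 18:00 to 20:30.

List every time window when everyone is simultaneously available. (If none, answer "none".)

11:30-12:00, 13:00-15:30

Xiulan ∩ Bianca: 11:30-12:00, 13:00-15:30, 17:30-18:00.
Xiulan ∩ Bianca ∩ Sofia: 11:30-12:00, 13:00-15:30.
Xiulan ∩ Bianca ∩ Sofia ∩ Yosef: 11:30-12:00, 13:00-15:30.
Xiulan ∩ Bianca ∩ Sofia ∩ Yosef ∩ Dmitri: 11:30-12:00, 13:00-15:30.
So the common availability across everyone is 11:30-12:00, 13:00-15:30.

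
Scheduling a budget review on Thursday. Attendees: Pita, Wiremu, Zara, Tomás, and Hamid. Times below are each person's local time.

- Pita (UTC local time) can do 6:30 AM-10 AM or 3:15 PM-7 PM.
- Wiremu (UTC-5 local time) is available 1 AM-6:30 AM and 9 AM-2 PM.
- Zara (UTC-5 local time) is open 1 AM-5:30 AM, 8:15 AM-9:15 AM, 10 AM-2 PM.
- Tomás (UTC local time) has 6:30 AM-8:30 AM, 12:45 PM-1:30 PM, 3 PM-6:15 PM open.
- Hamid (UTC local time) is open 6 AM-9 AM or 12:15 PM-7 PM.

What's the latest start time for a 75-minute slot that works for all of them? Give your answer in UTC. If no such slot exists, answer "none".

17:00

Pita in UTC: 06:30-10:00, 15:15-19:00.
Wiremu in UTC: 06:00-11:30, 14:00-19:00 (add 5h to convert from UTC-5).
Zara in UTC: 06:00-10:30, 13:15-14:15, 15:00-19:00 (add 5h to convert from UTC-5).
Tomás in UTC: 06:30-08:30, 12:45-13:30, 15:00-18:15.
Hamid in UTC: 06:00-09:00, 12:15-19:00.
Pita ∩ Wiremu: 06:30-10:00, 15:15-19:00.
Pita ∩ Wiremu ∩ Zara: 06:30-10:00, 15:15-19:00.
Pita ∩ Wiremu ∩ Zara ∩ Tomás: 06:30-08:30, 15:15-18:15.
Pita ∩ Wiremu ∩ Zara ∩ Tomás ∩ Hamid: 06:30-08:30, 15:15-18:15.
Those are the intersection windows.
The last common window of at least 75 minutes is 15:15-18:15; a 75-minute meeting can start as late as 17:00 and still end by 18:15.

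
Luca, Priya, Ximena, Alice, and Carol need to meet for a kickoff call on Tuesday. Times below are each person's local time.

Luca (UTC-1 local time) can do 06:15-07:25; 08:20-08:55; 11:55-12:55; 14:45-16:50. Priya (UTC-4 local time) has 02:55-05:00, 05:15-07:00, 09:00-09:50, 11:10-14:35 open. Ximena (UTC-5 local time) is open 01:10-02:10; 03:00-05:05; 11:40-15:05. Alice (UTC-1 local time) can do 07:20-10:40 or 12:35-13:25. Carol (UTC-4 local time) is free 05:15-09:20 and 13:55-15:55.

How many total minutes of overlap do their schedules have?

35

Luca in UTC: 07:15-08:25, 09:20-09:55, 12:55-13:55, 15:45-17:50 (add 1h to convert from UTC-1).
Priya in UTC: 06:55-09:00, 09:15-11:00, 13:00-13:50, 15:10-18:35 (add 4h to convert from UTC-4).
Ximena in UTC: 06:10-07:10, 08:00-10:05, 16:40-20:05 (add 5h to convert from UTC-5).
Alice in UTC: 08:20-11:40, 13:35-14:25 (add 1h to convert from UTC-1).
Carol in UTC: 09:15-13:20, 17:55-19:55 (add 4h to convert from UTC-4).
Luca ∩ Priya: 07:15-08:25, 09:20-09:55, 13:00-13:50, 15:45-17:50.
Luca ∩ Priya ∩ Ximena: 08:00-08:25, 09:20-09:55, 16:40-17:50.
Luca ∩ Priya ∩ Ximena ∩ Alice: 08:20-08:25, 09:20-09:55.
Luca ∩ Priya ∩ Ximena ∩ Alice ∩ Carol: 09:20-09:55.
That's a single block of 35 minutes.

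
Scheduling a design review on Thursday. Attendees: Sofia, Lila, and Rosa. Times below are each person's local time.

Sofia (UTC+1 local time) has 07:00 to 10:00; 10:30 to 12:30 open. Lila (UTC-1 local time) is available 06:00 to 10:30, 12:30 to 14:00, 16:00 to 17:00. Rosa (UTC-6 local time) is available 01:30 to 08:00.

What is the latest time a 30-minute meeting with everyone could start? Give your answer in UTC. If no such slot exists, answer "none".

11:00

Sofia in UTC: 06:00-09:00, 09:30-11:30 (subtract 1h to convert from UTC+1).
Lila in UTC: 07:00-11:30, 13:30-15:00, 17:00-18:00 (add 1h to convert from UTC-1).
Rosa in UTC: 07:30-14:00 (add 6h to convert from UTC-6).
Sofia ∩ Lila: 07:00-09:00, 09:30-11:30.
Sofia ∩ Lila ∩ Rosa: 07:30-09:00, 09:30-11:30.
Those are the intersection windows.
The last common window of at least 30 minutes is 09:30-11:30; a 30-minute meeting can start as late as 11:00 and still end by 11:30.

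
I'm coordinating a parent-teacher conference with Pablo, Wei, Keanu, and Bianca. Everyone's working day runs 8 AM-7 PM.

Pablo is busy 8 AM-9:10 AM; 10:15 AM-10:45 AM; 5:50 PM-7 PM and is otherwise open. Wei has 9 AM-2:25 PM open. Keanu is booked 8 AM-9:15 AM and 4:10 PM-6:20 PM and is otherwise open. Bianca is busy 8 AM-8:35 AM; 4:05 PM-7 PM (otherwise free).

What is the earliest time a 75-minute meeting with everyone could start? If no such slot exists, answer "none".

Pablo free: 09:10-10:15, 10:45-17:50 (invert busy blocks within the working day).
Wei free: 09:00-14:25.
Keanu free: 09:15-16:10, 18:20-19:00 (invert busy blocks within the working day).
Bianca free: 08:35-16:05 (invert busy blocks within the working day).
Pablo ∩ Wei: 09:10-10:15, 10:45-14:25.
Pablo ∩ Wei ∩ Keanu: 09:15-10:15, 10:45-14:25.
Pablo ∩ Wei ∩ Keanu ∩ Bianca: 09:15-10:15, 10:45-14:25.
Those are the intersection windows.
The first common window of at least 75 minutes is 10:45-14:25, so the earliest start is 10:45.

10:45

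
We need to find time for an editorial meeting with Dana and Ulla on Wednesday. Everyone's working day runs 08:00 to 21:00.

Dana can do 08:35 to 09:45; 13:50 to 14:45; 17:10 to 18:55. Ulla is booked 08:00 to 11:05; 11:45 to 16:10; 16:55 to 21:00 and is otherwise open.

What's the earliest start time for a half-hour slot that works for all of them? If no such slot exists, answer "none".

none

Dana free: 08:35-09:45, 13:50-14:45, 17:10-18:55.
Ulla free: 11:05-11:45, 16:10-16:55 (invert busy blocks within the working day).
Dana ∩ Ulla: ∅.
There is no time when everyone is free.
No common window is at least 30 minutes long.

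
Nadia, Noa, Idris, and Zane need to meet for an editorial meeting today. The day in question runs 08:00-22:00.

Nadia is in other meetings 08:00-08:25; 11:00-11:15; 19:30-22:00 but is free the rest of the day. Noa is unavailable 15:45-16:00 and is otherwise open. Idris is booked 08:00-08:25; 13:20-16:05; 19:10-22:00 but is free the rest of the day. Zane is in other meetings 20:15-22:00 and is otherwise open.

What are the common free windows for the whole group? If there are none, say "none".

08:25-11:00, 11:15-13:20, 16:05-19:10

Nadia free: 08:25-11:00, 11:15-19:30 (invert busy blocks within the working day).
Noa free: 08:00-15:45, 16:00-22:00 (invert busy blocks within the working day).
Idris free: 08:25-13:20, 16:05-19:10 (invert busy blocks within the working day).
Zane free: 08:00-20:15 (invert busy blocks within the working day).
Nadia ∩ Noa: 08:25-11:00, 11:15-15:45, 16:00-19:30.
Nadia ∩ Noa ∩ Idris: 08:25-11:00, 11:15-13:20, 16:05-19:10.
Nadia ∩ Noa ∩ Idris ∩ Zane: 08:25-11:00, 11:15-13:20, 16:05-19:10.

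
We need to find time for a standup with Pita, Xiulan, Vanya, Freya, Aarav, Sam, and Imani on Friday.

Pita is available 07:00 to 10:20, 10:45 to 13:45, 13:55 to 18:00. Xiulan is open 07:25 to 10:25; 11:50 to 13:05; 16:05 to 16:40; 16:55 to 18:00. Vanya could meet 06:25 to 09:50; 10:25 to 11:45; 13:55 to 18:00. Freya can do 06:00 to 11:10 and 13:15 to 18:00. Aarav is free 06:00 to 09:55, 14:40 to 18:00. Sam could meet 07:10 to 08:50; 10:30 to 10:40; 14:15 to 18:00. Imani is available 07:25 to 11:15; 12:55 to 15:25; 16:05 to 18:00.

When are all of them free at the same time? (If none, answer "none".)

Pita ∩ Xiulan: 07:25-10:20, 11:50-13:05, 16:05-16:40, 16:55-18:00.
Pita ∩ Xiulan ∩ Vanya: 07:25-09:50, 16:05-16:40, 16:55-18:00.
Pita ∩ Xiulan ∩ Vanya ∩ Freya: 07:25-09:50, 16:05-16:40, 16:55-18:00.
Pita ∩ Xiulan ∩ Vanya ∩ Freya ∩ Aarav: 07:25-09:50, 16:05-16:40, 16:55-18:00.
Pita ∩ Xiulan ∩ Vanya ∩ Freya ∩ Aarav ∩ Sam: 07:25-08:50, 16:05-16:40, 16:55-18:00.
Pita ∩ Xiulan ∩ Vanya ∩ Freya ∩ Aarav ∩ Sam ∩ Imani: 07:25-08:50, 16:05-16:40, 16:55-18:00.
Those are the intersection windows.

07:25-08:50, 16:05-16:40, 16:55-18:00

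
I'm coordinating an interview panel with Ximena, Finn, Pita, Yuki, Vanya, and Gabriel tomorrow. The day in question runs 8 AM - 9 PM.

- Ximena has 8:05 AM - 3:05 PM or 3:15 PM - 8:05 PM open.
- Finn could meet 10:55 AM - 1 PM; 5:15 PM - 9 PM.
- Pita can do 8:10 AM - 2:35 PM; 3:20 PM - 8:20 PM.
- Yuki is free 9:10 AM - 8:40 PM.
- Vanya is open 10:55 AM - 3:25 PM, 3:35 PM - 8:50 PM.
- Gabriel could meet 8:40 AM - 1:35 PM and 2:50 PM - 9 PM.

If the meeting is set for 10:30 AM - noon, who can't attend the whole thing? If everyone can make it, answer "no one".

Finn, Vanya

Ximena: free for 10:30-12:00. Finn: not fully free for 10:30-12:00. Pita: free for 10:30-12:00. Yuki: free for 10:30-12:00. Vanya: not fully free for 10:30-12:00. Gabriel: free for 10:30-12:00.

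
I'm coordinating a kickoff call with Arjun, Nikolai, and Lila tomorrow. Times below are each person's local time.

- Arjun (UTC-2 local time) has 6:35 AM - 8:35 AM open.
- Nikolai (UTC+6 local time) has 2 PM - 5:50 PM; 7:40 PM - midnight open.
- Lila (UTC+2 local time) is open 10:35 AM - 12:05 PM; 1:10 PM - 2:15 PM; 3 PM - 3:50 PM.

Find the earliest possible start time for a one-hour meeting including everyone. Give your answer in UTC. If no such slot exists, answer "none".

08:35

Arjun in UTC: 08:35-10:35 (add 2h to convert from UTC-2).
Nikolai in UTC: 08:00-11:50, 13:40-18:00 (subtract 6h to convert from UTC+6).
Lila in UTC: 08:35-10:05, 11:10-12:15, 13:00-13:50 (subtract 2h to convert from UTC+2).
Arjun ∩ Nikolai: 08:35-10:35.
Arjun ∩ Nikolai ∩ Lila: 08:35-10:05.
The first common window of at least 60 minutes is 08:35-10:05, so the earliest start is 08:35.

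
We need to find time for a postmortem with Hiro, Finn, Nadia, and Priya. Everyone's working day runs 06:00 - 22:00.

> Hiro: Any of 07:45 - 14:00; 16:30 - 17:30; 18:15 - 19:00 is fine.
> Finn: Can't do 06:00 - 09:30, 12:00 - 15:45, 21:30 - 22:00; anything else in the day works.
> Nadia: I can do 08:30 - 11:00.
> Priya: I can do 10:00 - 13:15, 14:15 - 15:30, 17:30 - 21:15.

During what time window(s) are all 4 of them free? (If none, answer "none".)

Hiro free: 07:45-14:00, 16:30-17:30, 18:15-19:00.
Finn free: 09:30-12:00, 15:45-21:30 (invert busy blocks within the working day).
Nadia free: 08:30-11:00.
Priya free: 10:00-13:15, 14:15-15:30, 17:30-21:15.
Hiro ∩ Finn: 09:30-12:00, 16:30-17:30, 18:15-19:00.
Hiro ∩ Finn ∩ Nadia: 09:30-11:00.
Hiro ∩ Finn ∩ Nadia ∩ Priya: 10:00-11:00.

10:00-11:00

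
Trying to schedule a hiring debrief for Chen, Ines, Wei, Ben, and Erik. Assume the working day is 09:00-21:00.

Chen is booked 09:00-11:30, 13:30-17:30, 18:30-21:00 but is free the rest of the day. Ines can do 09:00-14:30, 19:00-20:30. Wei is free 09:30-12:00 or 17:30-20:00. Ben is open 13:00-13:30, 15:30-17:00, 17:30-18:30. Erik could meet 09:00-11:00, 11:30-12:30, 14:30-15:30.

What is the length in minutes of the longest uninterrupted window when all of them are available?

Chen free: 11:30-13:30, 17:30-18:30 (invert busy blocks within the working day).
Ines free: 09:00-14:30, 19:00-20:30.
Wei free: 09:30-12:00, 17:30-20:00.
Ben free: 13:00-13:30, 15:30-17:00, 17:30-18:30.
Erik free: 09:00-11:00, 11:30-12:30, 14:30-15:30.
Chen ∩ Ines: 11:30-13:30.
Chen ∩ Ines ∩ Wei: 11:30-12:00.
Chen ∩ Ines ∩ Wei ∩ Ben: ∅.
Chen ∩ Ines ∩ Wei ∩ Ben ∩ Erik: ∅.
There is no time when everyone is free.
No common window exists, so the longest block is 0 minutes.

0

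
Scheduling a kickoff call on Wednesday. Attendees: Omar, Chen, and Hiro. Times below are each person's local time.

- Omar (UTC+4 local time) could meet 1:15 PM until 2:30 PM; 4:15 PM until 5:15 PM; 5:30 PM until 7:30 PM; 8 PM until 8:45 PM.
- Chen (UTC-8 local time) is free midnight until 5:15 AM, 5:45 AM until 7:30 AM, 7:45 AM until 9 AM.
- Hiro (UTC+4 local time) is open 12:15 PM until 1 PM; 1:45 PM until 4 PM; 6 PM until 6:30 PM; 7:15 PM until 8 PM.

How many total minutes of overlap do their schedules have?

90

Omar in UTC: 09:15-10:30, 12:15-13:15, 13:30-15:30, 16:00-16:45 (subtract 4h to convert from UTC+4).
Chen in UTC: 08:00-13:15, 13:45-15:30, 15:45-17:00 (add 8h to convert from UTC-8).
Hiro in UTC: 08:15-09:00, 09:45-12:00, 14:00-14:30, 15:15-16:00 (subtract 4h to convert from UTC+4).
Omar ∩ Chen: 09:15-10:30, 12:15-13:15, 13:45-15:30, 16:00-16:45.
Omar ∩ Chen ∩ Hiro: 09:45-10:30, 14:00-14:30, 15:15-15:30.
Summing the common windows: 45 + 30 + 15 = 90 minutes.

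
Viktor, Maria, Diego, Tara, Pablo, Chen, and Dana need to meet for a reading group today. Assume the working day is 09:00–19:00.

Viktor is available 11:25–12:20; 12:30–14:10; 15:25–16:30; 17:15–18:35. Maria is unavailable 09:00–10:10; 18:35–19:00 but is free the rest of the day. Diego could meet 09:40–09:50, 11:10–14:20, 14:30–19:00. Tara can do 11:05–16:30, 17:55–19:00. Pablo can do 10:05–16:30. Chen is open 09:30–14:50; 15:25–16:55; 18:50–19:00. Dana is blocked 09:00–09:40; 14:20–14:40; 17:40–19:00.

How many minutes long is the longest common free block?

Viktor free: 11:25-12:20, 12:30-14:10, 15:25-16:30, 17:15-18:35.
Maria free: 10:10-18:35 (invert busy blocks within the working day).
Diego free: 09:40-09:50, 11:10-14:20, 14:30-19:00.
Tara free: 11:05-16:30, 17:55-19:00.
Pablo free: 10:05-16:30.
Chen free: 09:30-14:50, 15:25-16:55, 18:50-19:00.
Dana free: 09:40-14:20, 14:40-17:40 (invert busy blocks within the working day).
Viktor ∩ Maria: 11:25-12:20, 12:30-14:10, 15:25-16:30, 17:15-18:35.
Viktor ∩ Maria ∩ Diego: 11:25-12:20, 12:30-14:10, 15:25-16:30, 17:15-18:35.
Viktor ∩ Maria ∩ Diego ∩ Tara: 11:25-12:20, 12:30-14:10, 15:25-16:30, 17:55-18:35.
Viktor ∩ Maria ∩ Diego ∩ Tara ∩ Pablo: 11:25-12:20, 12:30-14:10, 15:25-16:30.
Viktor ∩ Maria ∩ Diego ∩ Tara ∩ Pablo ∩ Chen: 11:25-12:20, 12:30-14:10, 15:25-16:30.
Viktor ∩ Maria ∩ Diego ∩ Tara ∩ Pablo ∩ Chen ∩ Dana: 11:25-12:20, 12:30-14:10, 15:25-16:30.
The longest is 12:30-14:10 at 100 minutes.

100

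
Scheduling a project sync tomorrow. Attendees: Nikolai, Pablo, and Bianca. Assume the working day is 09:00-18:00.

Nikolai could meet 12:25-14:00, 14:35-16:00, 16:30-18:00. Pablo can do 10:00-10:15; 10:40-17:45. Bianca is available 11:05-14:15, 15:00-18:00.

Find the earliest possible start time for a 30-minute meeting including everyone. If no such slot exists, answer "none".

Nikolai ∩ Pablo: 12:25-14:00, 14:35-16:00, 16:30-17:45.
Nikolai ∩ Pablo ∩ Bianca: 12:25-14:00, 15:00-16:00, 16:30-17:45.
Those are the intersection windows.
The first common window of at least 30 minutes is 12:25-14:00, so the earliest start is 12:25.

12:25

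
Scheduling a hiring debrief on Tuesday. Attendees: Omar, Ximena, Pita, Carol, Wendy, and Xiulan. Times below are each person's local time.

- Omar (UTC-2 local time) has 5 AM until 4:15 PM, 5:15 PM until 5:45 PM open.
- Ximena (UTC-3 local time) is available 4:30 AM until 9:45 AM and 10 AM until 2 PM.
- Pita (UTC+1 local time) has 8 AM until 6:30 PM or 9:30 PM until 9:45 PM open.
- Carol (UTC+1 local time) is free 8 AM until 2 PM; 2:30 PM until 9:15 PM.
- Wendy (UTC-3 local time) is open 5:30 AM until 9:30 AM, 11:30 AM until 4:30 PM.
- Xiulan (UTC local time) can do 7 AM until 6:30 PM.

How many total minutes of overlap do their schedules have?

Omar in UTC: 07:00-18:15, 19:15-19:45 (add 2h to convert from UTC-2).
Ximena in UTC: 07:30-12:45, 13:00-17:00 (add 3h to convert from UTC-3).
Pita in UTC: 07:00-17:30, 20:30-20:45 (subtract 1h to convert from UTC+1).
Carol in UTC: 07:00-13:00, 13:30-20:15 (subtract 1h to convert from UTC+1).
Wendy in UTC: 08:30-12:30, 14:30-19:30 (add 3h to convert from UTC-3).
Xiulan in UTC: 07:00-18:30.
Omar ∩ Ximena: 07:30-12:45, 13:00-17:00.
Omar ∩ Ximena ∩ Pita: 07:30-12:45, 13:00-17:00.
Omar ∩ Ximena ∩ Pita ∩ Carol: 07:30-12:45, 13:30-17:00.
Omar ∩ Ximena ∩ Pita ∩ Carol ∩ Wendy: 08:30-12:30, 14:30-17:00.
Omar ∩ Ximena ∩ Pita ∩ Carol ∩ Wendy ∩ Xiulan: 08:30-12:30, 14:30-17:00.
Summing the common windows: 240 + 150 = 390 minutes.

390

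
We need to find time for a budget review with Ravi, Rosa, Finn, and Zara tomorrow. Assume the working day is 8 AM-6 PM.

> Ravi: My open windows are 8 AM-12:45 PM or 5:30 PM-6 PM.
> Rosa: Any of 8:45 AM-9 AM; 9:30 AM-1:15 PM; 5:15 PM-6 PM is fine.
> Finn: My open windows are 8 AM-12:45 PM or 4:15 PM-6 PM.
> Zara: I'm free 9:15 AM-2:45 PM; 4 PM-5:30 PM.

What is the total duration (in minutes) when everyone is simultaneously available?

195

Ravi ∩ Rosa: 08:45-09:00, 09:30-12:45, 17:30-18:00.
Ravi ∩ Rosa ∩ Finn: 08:45-09:00, 09:30-12:45, 17:30-18:00.
Ravi ∩ Rosa ∩ Finn ∩ Zara: 09:30-12:45.
That's a single block of 195 minutes.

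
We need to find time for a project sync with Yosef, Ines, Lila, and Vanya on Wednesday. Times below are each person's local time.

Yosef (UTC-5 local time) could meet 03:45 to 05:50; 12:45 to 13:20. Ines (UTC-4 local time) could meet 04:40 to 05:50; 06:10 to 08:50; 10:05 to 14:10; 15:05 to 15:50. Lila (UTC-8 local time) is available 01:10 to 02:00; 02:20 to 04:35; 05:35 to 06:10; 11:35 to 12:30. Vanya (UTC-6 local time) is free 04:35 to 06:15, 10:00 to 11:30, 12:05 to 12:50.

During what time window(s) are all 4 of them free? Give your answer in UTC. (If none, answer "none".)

Yosef in UTC: 08:45-10:50, 17:45-18:20 (add 5h to convert from UTC-5).
Ines in UTC: 08:40-09:50, 10:10-12:50, 14:05-18:10, 19:05-19:50 (add 4h to convert from UTC-4).
Lila in UTC: 09:10-10:00, 10:20-12:35, 13:35-14:10, 19:35-20:30 (add 8h to convert from UTC-8).
Vanya in UTC: 10:35-12:15, 16:00-17:30, 18:05-18:50 (add 6h to convert from UTC-6).
Yosef ∩ Ines: 08:45-09:50, 10:10-10:50, 17:45-18:10.
Yosef ∩ Ines ∩ Lila: 09:10-09:50, 10:20-10:50.
Yosef ∩ Ines ∩ Lila ∩ Vanya: 10:35-10:50.
Those are the intersection windows.

10:35-10:50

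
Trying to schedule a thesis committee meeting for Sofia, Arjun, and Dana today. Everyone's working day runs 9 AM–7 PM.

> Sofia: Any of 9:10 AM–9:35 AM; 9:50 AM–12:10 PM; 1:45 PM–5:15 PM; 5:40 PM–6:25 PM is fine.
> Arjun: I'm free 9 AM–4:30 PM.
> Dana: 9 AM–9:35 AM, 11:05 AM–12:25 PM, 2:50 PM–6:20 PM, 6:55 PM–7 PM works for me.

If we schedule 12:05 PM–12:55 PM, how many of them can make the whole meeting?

Arjun can make the full 12:05-12:55 slot — that's 1.

1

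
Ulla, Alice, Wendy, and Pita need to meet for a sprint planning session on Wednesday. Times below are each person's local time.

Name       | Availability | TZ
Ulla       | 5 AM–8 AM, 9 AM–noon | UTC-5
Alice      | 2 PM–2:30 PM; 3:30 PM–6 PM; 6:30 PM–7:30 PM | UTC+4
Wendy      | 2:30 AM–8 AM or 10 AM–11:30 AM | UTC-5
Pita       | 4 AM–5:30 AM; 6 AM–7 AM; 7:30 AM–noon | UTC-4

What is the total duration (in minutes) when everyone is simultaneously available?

Ulla in UTC: 10:00-13:00, 14:00-17:00 (add 5h to convert from UTC-5).
Alice in UTC: 10:00-10:30, 11:30-14:00, 14:30-15:30 (subtract 4h to convert from UTC+4).
Wendy in UTC: 07:30-13:00, 15:00-16:30 (add 5h to convert from UTC-5).
Pita in UTC: 08:00-09:30, 10:00-11:00, 11:30-16:00 (add 4h to convert from UTC-4).
Ulla ∩ Alice: 10:00-10:30, 11:30-13:00, 14:30-15:30.
Ulla ∩ Alice ∩ Wendy: 10:00-10:30, 11:30-13:00, 15:00-15:30.
Ulla ∩ Alice ∩ Wendy ∩ Pita: 10:00-10:30, 11:30-13:00, 15:00-15:30.
So the common availability across everyone is 10:00-10:30, 11:30-13:00, 15:00-15:30.
Summing the common windows: 30 + 90 + 30 = 150 minutes.

150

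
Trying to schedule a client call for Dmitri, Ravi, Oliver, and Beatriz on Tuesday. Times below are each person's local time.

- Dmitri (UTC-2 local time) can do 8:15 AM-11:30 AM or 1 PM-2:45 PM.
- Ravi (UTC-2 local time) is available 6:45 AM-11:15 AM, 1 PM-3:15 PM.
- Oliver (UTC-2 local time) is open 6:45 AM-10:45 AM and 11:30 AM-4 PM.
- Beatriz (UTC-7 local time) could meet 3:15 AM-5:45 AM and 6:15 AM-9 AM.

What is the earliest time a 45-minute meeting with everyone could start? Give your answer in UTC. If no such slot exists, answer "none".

Dmitri in UTC: 10:15-13:30, 15:00-16:45 (add 2h to convert from UTC-2).
Ravi in UTC: 08:45-13:15, 15:00-17:15 (add 2h to convert from UTC-2).
Oliver in UTC: 08:45-12:45, 13:30-18:00 (add 2h to convert from UTC-2).
Beatriz in UTC: 10:15-12:45, 13:15-16:00 (add 7h to convert from UTC-7).
Dmitri ∩ Ravi: 10:15-13:15, 15:00-16:45.
Dmitri ∩ Ravi ∩ Oliver: 10:15-12:45, 15:00-16:45.
Dmitri ∩ Ravi ∩ Oliver ∩ Beatriz: 10:15-12:45, 15:00-16:00.
So the common availability across everyone is 10:15-12:45, 15:00-16:00.
The first common window of at least 45 minutes is 10:15-12:45, so the earliest start is 10:15.

10:15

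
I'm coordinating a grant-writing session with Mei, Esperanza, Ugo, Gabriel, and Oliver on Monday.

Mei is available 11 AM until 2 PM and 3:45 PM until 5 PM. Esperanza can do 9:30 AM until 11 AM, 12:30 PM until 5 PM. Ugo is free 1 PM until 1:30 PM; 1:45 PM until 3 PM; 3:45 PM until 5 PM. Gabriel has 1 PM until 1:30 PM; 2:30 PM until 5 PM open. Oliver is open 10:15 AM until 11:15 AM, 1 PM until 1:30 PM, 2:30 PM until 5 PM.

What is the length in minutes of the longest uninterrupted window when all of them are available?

75

Mei ∩ Esperanza: 12:30-14:00, 15:45-17:00.
Mei ∩ Esperanza ∩ Ugo: 13:00-13:30, 13:45-14:00, 15:45-17:00.
Mei ∩ Esperanza ∩ Ugo ∩ Gabriel: 13:00-13:30, 15:45-17:00.
Mei ∩ Esperanza ∩ Ugo ∩ Gabriel ∩ Oliver: 13:00-13:30, 15:45-17:00.
The longest is 15:45-17:00 at 75 minutes.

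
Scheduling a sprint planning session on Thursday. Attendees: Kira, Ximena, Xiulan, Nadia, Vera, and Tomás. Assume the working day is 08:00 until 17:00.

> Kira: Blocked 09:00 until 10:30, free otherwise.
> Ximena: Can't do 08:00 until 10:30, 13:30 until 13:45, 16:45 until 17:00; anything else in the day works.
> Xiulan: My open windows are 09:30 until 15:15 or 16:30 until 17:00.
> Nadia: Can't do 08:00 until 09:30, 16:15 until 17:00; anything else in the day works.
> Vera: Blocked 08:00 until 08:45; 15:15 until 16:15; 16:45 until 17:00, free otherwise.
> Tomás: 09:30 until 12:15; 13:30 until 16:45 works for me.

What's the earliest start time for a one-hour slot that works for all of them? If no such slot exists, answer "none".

Kira free: 08:00-09:00, 10:30-17:00 (invert busy blocks within the working day).
Ximena free: 10:30-13:30, 13:45-16:45 (invert busy blocks within the working day).
Xiulan free: 09:30-15:15, 16:30-17:00.
Nadia free: 09:30-16:15 (invert busy blocks within the working day).
Vera free: 08:45-15:15, 16:15-16:45 (invert busy blocks within the working day).
Tomás free: 09:30-12:15, 13:30-16:45.
Kira ∩ Ximena: 10:30-13:30, 13:45-16:45.
Kira ∩ Ximena ∩ Xiulan: 10:30-13:30, 13:45-15:15, 16:30-16:45.
Kira ∩ Ximena ∩ Xiulan ∩ Nadia: 10:30-13:30, 13:45-15:15.
Kira ∩ Ximena ∩ Xiulan ∩ Nadia ∩ Vera: 10:30-13:30, 13:45-15:15.
Kira ∩ Ximena ∩ Xiulan ∩ Nadia ∩ Vera ∩ Tomás: 10:30-12:15, 13:45-15:15.
The first common window of at least 60 minutes is 10:30-12:15, so the earliest start is 10:30.

10:30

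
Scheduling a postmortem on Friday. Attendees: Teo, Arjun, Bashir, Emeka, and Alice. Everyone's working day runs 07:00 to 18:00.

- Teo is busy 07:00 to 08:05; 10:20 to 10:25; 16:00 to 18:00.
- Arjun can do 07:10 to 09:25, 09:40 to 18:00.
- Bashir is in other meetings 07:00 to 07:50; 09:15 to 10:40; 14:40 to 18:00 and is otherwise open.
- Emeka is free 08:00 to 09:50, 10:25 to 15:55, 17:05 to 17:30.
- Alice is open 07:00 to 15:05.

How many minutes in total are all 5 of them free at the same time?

310

Teo free: 08:05-10:20, 10:25-16:00 (invert busy blocks within the working day).
Arjun free: 07:10-09:25, 09:40-18:00.
Bashir free: 07:50-09:15, 10:40-14:40 (invert busy blocks within the working day).
Emeka free: 08:00-09:50, 10:25-15:55, 17:05-17:30.
Alice free: 07:00-15:05.
Teo ∩ Arjun: 08:05-09:25, 09:40-10:20, 10:25-16:00.
Teo ∩ Arjun ∩ Bashir: 08:05-09:15, 10:40-14:40.
Teo ∩ Arjun ∩ Bashir ∩ Emeka: 08:05-09:15, 10:40-14:40.
Teo ∩ Arjun ∩ Bashir ∩ Emeka ∩ Alice: 08:05-09:15, 10:40-14:40.
So the common availability across everyone is 08:05-09:15, 10:40-14:40.
Summing the common windows: 70 + 240 = 310 minutes.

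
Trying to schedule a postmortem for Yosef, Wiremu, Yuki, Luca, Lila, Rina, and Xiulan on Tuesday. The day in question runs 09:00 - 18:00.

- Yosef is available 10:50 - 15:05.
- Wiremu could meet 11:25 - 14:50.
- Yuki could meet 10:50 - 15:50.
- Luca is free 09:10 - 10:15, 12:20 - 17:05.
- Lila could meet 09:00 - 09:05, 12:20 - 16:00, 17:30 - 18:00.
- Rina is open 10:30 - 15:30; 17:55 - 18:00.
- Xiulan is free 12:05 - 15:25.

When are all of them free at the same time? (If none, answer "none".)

Yosef ∩ Wiremu: 11:25-14:50.
Yosef ∩ Wiremu ∩ Yuki: 11:25-14:50.
Yosef ∩ Wiremu ∩ Yuki ∩ Luca: 12:20-14:50.
Yosef ∩ Wiremu ∩ Yuki ∩ Luca ∩ Lila: 12:20-14:50.
Yosef ∩ Wiremu ∩ Yuki ∩ Luca ∩ Lila ∩ Rina: 12:20-14:50.
Yosef ∩ Wiremu ∩ Yuki ∩ Luca ∩ Lila ∩ Rina ∩ Xiulan: 12:20-14:50.

12:20-14:50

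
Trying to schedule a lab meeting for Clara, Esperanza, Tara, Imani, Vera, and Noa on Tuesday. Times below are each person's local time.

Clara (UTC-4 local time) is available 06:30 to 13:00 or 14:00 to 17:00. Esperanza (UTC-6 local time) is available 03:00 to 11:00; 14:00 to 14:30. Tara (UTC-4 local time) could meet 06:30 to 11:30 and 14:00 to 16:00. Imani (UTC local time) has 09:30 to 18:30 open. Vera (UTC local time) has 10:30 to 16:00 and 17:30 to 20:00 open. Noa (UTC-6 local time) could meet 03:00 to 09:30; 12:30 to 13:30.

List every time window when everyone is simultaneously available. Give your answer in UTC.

Clara in UTC: 10:30-17:00, 18:00-21:00 (add 4h to convert from UTC-4).
Esperanza in UTC: 09:00-17:00, 20:00-20:30 (add 6h to convert from UTC-6).
Tara in UTC: 10:30-15:30, 18:00-20:00 (add 4h to convert from UTC-4).
Imani in UTC: 09:30-18:30.
Vera in UTC: 10:30-16:00, 17:30-20:00.
Noa in UTC: 09:00-15:30, 18:30-19:30 (add 6h to convert from UTC-6).
Clara ∩ Esperanza: 10:30-17:00, 20:00-20:30.
Clara ∩ Esperanza ∩ Tara: 10:30-15:30.
Clara ∩ Esperanza ∩ Tara ∩ Imani: 10:30-15:30.
Clara ∩ Esperanza ∩ Tara ∩ Imani ∩ Vera: 10:30-15:30.
Clara ∩ Esperanza ∩ Tara ∩ Imani ∩ Vera ∩ Noa: 10:30-15:30.

10:30-15:30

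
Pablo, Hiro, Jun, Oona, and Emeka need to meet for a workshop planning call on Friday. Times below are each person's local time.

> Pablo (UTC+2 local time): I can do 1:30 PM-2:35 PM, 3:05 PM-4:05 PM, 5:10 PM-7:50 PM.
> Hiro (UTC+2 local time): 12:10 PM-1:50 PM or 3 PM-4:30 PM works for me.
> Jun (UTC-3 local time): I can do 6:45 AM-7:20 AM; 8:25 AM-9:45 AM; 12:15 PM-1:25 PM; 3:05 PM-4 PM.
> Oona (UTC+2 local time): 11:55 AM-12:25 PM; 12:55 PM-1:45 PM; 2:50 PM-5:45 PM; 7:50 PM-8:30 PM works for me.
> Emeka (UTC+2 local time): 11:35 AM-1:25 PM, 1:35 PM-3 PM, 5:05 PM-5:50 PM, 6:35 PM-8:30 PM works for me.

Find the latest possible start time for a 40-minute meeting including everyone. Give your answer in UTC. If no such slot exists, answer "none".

Pablo in UTC: 11:30-12:35, 13:05-14:05, 15:10-17:50 (subtract 2h to convert from UTC+2).
Hiro in UTC: 10:10-11:50, 13:00-14:30 (subtract 2h to convert from UTC+2).
Jun in UTC: 09:45-10:20, 11:25-12:45, 15:15-16:25, 18:05-19:00 (add 3h to convert from UTC-3).
Oona in UTC: 09:55-10:25, 10:55-11:45, 12:50-15:45, 17:50-18:30 (subtract 2h to convert from UTC+2).
Emeka in UTC: 09:35-11:25, 11:35-13:00, 15:05-15:50, 16:35-18:30 (subtract 2h to convert from UTC+2).
Pablo ∩ Hiro: 11:30-11:50, 13:05-14:05.
Pablo ∩ Hiro ∩ Jun: 11:30-11:50.
Pablo ∩ Hiro ∩ Jun ∩ Oona: 11:30-11:45.
Pablo ∩ Hiro ∩ Jun ∩ Oona ∩ Emeka: 11:35-11:45.
No common window is at least 40 minutes long.

none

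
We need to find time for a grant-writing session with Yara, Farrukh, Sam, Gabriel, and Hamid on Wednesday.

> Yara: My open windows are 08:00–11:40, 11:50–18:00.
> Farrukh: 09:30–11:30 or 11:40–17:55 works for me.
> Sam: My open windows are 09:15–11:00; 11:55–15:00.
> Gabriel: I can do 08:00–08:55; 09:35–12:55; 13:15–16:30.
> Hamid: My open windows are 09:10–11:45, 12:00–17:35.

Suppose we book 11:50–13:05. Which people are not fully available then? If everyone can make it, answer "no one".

Yara: free for 11:50-13:05. Farrukh: free for 11:50-13:05. Sam: not fully free for 11:50-13:05. Gabriel: not fully free for 11:50-13:05. Hamid: not fully free for 11:50-13:05.

Gabriel, Hamid, Sam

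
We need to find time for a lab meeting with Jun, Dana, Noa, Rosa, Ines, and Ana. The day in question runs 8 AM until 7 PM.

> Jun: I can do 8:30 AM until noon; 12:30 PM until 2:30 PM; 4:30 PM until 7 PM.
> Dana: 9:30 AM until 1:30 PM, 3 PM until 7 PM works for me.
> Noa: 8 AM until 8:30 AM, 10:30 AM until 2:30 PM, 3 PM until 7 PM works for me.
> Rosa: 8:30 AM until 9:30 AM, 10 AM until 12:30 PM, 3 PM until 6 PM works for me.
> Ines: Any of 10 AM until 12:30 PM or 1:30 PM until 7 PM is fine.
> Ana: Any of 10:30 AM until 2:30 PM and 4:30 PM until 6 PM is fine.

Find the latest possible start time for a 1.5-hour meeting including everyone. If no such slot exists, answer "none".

16:30

Jun ∩ Dana: 09:30-12:00, 12:30-13:30, 16:30-19:00.
Jun ∩ Dana ∩ Noa: 10:30-12:00, 12:30-13:30, 16:30-19:00.
Jun ∩ Dana ∩ Noa ∩ Rosa: 10:30-12:00, 16:30-18:00.
Jun ∩ Dana ∩ Noa ∩ Rosa ∩ Ines: 10:30-12:00, 16:30-18:00.
Jun ∩ Dana ∩ Noa ∩ Rosa ∩ Ines ∩ Ana: 10:30-12:00, 16:30-18:00.
So the common availability across everyone is 10:30-12:00, 16:30-18:00.
The last common window of at least 90 minutes is 16:30-18:00; a 90-minute meeting can start as late as 16:30 and still end by 18:00.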